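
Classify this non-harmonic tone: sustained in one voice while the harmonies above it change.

Approach: none. Departure: none — a single pitch is sustained while the chords change around it, passing through harmonies that do not contain it.
No melodic motion at all; the dissonance is created entirely by the moving harmonies against the stationary note — a pedal tone (pedal point).

Pedal tone.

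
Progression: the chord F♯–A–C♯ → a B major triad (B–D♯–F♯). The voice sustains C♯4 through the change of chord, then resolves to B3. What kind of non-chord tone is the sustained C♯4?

The harmony at that moment is B major triad (B, D♯, F♯); C♯4 is not a chord tone.
It is held over (the same pitch as the preceding C♯4) and left by step down to B3.
Held over from the previous chord and resolving down by step — a suspension.

C♯4 is a suspension.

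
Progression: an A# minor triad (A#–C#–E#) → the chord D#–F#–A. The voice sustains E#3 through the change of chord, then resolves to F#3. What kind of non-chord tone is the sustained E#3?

E#3 is a retardation.

The harmony at that moment is D# diminished triad (D#, F#, A); E#3 is not a chord tone.
It is held over (the same pitch as the preceding E#3) and left by step up to F#3.
Held over from the previous chord and resolving up by step — a retardation.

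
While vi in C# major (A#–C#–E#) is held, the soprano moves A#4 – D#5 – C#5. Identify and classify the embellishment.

The harmony at that moment is A# minor triad (A#, C#, E#); D#5 is not a chord tone.
It is approached by leap up from A#4 and left by step down to C#5.
Leap in, step out — an appoggiatura.

D#5 is an appoggiatura.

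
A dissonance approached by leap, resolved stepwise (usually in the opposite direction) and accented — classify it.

Approach: by leap. Departure: by step. Metric position: strong.
Leap in, step out, in a metrically strong position — an appoggiatura. (It is the mirror image of the escape tone, which steps in and leaps out from a weak position.)

Appoggiatura.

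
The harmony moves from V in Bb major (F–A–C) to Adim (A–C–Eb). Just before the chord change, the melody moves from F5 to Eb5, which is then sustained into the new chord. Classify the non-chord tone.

The harmony at that moment is F major triad (F, A, C); Eb5 is not a chord tone.
It is approached by step down from F5 and then sustained as the same pitch into the next harmony.
Arriving early and becoming a chord tone when the harmony changes — an anticipation.

Eb5 is an anticipation.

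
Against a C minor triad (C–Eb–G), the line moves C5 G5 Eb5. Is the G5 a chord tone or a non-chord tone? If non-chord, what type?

Chord tone (the fifth of C minor triad).

C minor triad contains C, Eb, G; G is the fifth, so it is a chord tone.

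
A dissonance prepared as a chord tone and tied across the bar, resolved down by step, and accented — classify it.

Suspension.

Approach: by preparation — the pitch is first a chord tone, then held (tied or repeated) while the harmony changes under it. Departure: down by step. Metric position: strong.
A prepared dissonance that resolves downward by step — a suspension. (The same figure resolving upward would be a retardation.)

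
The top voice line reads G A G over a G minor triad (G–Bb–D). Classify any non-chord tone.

The harmony at that moment is G minor triad (G, Bb, D); A is not a chord tone.
It is approached by step up from G and left by step down to G.
Step away and step back to the same note — a neighbor tone (upper neighbor).

A is a neighbor tone.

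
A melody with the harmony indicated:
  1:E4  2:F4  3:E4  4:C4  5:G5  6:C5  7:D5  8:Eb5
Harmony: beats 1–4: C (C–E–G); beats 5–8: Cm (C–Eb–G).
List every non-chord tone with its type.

The harmony at that moment is C major triad (C, E, G); F4 is not a chord tone.
It is approached by step up from E4 and left by step down to E4.
Step away and step back to the same note — a neighbor tone (upper neighbor).
The harmony at that moment is C minor triad (C, Eb, G); D5 is not a chord tone.
It is approached by step up from C5 and left by step up to Eb5.
Step in, step out in the same direction — a passing tone.

F4 (beat 2) — neighbor tone; D5 (beat 7) — passing tone.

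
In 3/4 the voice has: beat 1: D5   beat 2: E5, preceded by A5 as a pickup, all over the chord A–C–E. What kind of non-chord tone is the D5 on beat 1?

The harmony at that moment is A minor triad (A, C, E); D5 is not a chord tone.
It is approached by leap down from A5 and left by step up to E5.
Leap in, step out, metrically accented — an appoggiatura.

Appoggiatura.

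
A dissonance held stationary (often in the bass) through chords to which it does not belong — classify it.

Pedal tone.

Approach: none. Departure: none — a single pitch is sustained while the chords change around it, passing through harmonies that do not contain it.
No melodic motion at all; the dissonance is created entirely by the moving harmonies against the stationary note — a pedal tone (pedal point).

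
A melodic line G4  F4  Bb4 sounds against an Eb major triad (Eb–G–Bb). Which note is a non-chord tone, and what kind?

The harmony at that moment is Eb major triad (Eb, G, Bb); F4 is not a chord tone.
It is approached by step down from G4 and left by leap up to Bb4.
Step in, leap out — an escape tone.

F4 is an escape tone.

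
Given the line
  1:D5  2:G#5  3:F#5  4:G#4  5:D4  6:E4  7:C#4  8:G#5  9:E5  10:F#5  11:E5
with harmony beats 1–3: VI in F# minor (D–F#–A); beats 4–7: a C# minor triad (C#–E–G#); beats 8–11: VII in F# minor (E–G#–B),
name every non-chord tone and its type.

G#5 (beat 2) — appoggiatura; D4 (beat 5) — appoggiatura; F#5 (beat 10) — neighbor tone.

The harmony at that moment is D major triad (D, F#, A); G#5 is not a chord tone.
It is approached by leap up from D5 and left by step down to F#5.
Leap in, step out — an appoggiatura.
The harmony at that moment is C# minor triad (C#, E, G#); D4 is not a chord tone.
It is approached by leap down from G#4 and left by step up to E4.
Leap in, step out — an appoggiatura.
The harmony at that moment is E major triad (E, G#, B); F#5 is not a chord tone.
It is approached by step up from E5 and left by step down to E5.
Step away and step back to the same note — a neighbor tone (upper neighbor).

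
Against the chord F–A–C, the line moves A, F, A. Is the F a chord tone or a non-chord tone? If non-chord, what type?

Chord tone (the root of F major triad).

F major triad contains F, A, C; F is the root, so it is a chord tone.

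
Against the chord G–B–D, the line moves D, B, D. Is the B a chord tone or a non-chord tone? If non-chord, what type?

Chord tone (the third of G major triad).

G major triad contains G, B, D; B is the third, so it is a chord tone.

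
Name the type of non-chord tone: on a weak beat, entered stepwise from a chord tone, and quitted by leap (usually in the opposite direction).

Escape tone.

Approach: by step. Departure: by leap. Metric position: weak.
Step in, leap out, from a weak position — an escape tone (échappée). (It is the mirror image of the appoggiatura, which leaps in and steps out on a strong beat.)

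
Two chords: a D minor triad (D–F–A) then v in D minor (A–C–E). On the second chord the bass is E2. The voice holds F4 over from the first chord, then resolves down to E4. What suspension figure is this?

9–8 suspension.

At the second chord the bass is E2. The suspended F4 lies a ninth above the bass; after resolving down by step to E4, the interval above the bass becomes an octave.
Suspension figures are named by those two intervals: 9–8.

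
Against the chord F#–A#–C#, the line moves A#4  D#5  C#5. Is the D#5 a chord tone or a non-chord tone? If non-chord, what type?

Non-chord tone — an appoggiatura.

The harmony at that moment is F# major triad (F#, A#, C#); D#5 is not a chord tone.
It is approached by leap up from A#4 and left by step down to C#5.
Leap in, step out — an appoggiatura.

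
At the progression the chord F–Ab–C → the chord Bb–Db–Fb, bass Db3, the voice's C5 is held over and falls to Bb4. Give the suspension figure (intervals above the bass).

7–6 suspension.

At the second chord the bass is Db3. The suspended C5 lies a seventh above the bass; after resolving down by step to Bb4, the interval above the bass becomes a sixth.
Suspension figures are named by those two intervals: 7–6.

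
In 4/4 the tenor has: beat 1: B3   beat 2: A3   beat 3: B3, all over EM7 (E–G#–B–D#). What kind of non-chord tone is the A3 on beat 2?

The harmony at that moment is E major seventh chord (E, G#, B, D#); A3 is not a chord tone.
It is approached by step down from B3 and left by step up to B3.
Step away and step back to the same note — a neighbor tone (lower neighbor).

Lower neighbor tone.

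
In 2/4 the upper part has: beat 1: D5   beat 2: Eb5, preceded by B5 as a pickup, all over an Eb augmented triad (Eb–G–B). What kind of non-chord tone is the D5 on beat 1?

The harmony at that moment is Eb augmented triad (Eb, G, B); D5 is not a chord tone.
It is approached by leap down from B5 and left by step up to Eb5.
Leap in, step out, metrically accented — an appoggiatura.

Appoggiatura.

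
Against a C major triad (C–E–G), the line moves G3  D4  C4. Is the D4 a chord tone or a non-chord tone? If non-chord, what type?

The harmony at that moment is C major triad (C, E, G); D4 is not a chord tone.
It is approached by leap up from G3 and left by step down to C4.
Leap in, step out — an appoggiatura.

Non-chord tone — an appoggiatura.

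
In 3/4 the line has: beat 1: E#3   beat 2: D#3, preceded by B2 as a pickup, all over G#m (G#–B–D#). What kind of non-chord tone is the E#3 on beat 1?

The harmony at that moment is G# minor triad (G#, B, D#); E#3 is not a chord tone.
It is approached by leap up from B2 and left by step down to D#3.
Leap in, step out, metrically accented — an appoggiatura.

Appoggiatura.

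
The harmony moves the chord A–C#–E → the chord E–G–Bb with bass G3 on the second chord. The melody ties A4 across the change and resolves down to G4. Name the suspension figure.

9–8 suspension.

At the second chord the bass is G3. The suspended A4 lies a ninth above the bass; after resolving down by step to G4, the interval above the bass becomes an octave.
Suspension figures are named by those two intervals: 9–8.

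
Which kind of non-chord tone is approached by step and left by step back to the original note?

Approach: by step. Departure: by step in the opposite direction, back to the starting pitch.
Stepwise on both sides but reversing to return to the same chord tone — a neighbor tone. (Had it continued onward in the same direction it would be a passing tone instead.)

Neighbor tone.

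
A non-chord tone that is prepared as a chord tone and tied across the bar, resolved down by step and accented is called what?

Suspension.

Approach: by preparation — the pitch is first a chord tone, then held (tied or repeated) while the harmony changes under it. Departure: down by step. Metric position: strong.
A prepared dissonance that resolves downward by step — a suspension. (The same figure resolving upward would be a retardation.)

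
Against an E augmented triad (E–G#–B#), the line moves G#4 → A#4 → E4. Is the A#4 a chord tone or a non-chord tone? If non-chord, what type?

The harmony at that moment is E augmented triad (E, G#, B#); A#4 is not a chord tone.
It is approached by step up from G#4 and left by leap down to E4.
Step in, leap out — an escape tone.

Non-chord tone — an escape tone.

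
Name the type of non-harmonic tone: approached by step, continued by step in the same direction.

Approach: by step. Departure: by step, continuing in the same direction.
Stepwise on both sides with no change of direction means the note fills in the space between two different chord tones — a passing tone. (Had it turned back to its starting note it would be a neighbor tone instead.)

Passing tone.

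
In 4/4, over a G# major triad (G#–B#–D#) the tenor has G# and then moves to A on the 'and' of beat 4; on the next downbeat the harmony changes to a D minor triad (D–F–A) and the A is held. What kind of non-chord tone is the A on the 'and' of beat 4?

Anticipation.

The harmony at that moment is G# major triad (G#, B#, D#); A is not a chord tone.
It is approached by step up from G# and then sustained as the same pitch into the next harmony.
Arriving early and becoming a chord tone when the harmony changes — an anticipation.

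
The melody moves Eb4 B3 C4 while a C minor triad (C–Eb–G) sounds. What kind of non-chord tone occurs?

The harmony at that moment is C minor triad (C, Eb, G); B3 is not a chord tone.
It is approached by leap down from Eb4 and left by step up to C4.
Leap in, step out — an appoggiatura.

B3 is an appoggiatura.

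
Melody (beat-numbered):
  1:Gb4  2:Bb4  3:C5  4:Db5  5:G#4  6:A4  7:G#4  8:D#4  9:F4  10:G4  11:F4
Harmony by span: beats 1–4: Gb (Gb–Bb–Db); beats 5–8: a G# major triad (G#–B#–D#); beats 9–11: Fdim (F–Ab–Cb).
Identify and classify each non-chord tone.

The harmony at that moment is Gb major triad (Gb, Bb, Db); C5 is not a chord tone.
It is approached by step up from Bb4 and left by step up to Db5.
Step in, step out in the same direction — a passing tone.
The harmony at that moment is G# major triad (G#, B#, D#); A4 is not a chord tone.
It is approached by step up from G#4 and left by step down to G#4.
Step away and step back to the same note — a neighbor tone (upper neighbor).
The harmony at that moment is F diminished triad (F, Ab, Cb); G4 is not a chord tone.
It is approached by step up from F4 and left by step down to F4.
Step away and step back to the same note — a neighbor tone (upper neighbor).

C5 (beat 3) — passing tone; A4 (beat 6) — neighbor tone; G4 (beat 10) — neighbor tone.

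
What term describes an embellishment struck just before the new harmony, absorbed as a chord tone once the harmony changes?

Anticipation.

Approach: ahead of the chord change (typically by step), so it is dissonant against the current harmony. Departure: none — the same pitch is restated or held and is a chord tone of the new harmony.
Dissonant first, consonant once the harmony catches up: the note simply arrives early — an anticipation. (The reverse timing, consonant first and dissonant after the change, would be a suspension or retardation.)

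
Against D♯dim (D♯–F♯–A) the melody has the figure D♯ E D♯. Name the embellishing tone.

The harmony at that moment is D♯ diminished triad (D♯, F♯, A); E is not a chord tone.
It is approached by step up from D♯ and left by step down to D♯.
Step away and step back to the same note — a neighbor tone (upper neighbor).

E is a neighbor tone.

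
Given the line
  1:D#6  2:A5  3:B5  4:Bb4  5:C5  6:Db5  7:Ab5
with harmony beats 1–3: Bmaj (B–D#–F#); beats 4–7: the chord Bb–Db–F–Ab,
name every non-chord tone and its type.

The harmony at that moment is B major triad (B, D#, F#); A5 is not a chord tone.
It is approached by leap down from D#6 and left by step up to B5.
Leap in, step out — an appoggiatura.
The harmony at that moment is Bb minor seventh chord (Bb, Db, F, Ab); C5 is not a chord tone.
It is approached by step up from Bb4 and left by step up to Db5.
Step in, step out in the same direction — a passing tone.

A5 (beat 2) — appoggiatura; C5 (beat 5) — passing tone.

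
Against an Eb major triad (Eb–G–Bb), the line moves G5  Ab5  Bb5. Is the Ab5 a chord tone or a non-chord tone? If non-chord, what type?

Non-chord tone — a passing tone.

The harmony at that moment is Eb major triad (Eb, G, Bb); Ab5 is not a chord tone.
It is approached by step up from G5 and left by step up to Bb5.
Step in, step out in the same direction — a passing tone.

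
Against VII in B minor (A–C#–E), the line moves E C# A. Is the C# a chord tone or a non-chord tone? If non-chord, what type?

A major triad contains A, C#, E; C# is the third, so it is a chord tone.

Chord tone (the third of A major triad).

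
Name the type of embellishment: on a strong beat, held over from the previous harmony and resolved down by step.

Suspension.

Approach: by preparation — the pitch is first a chord tone, then held (tied or repeated) while the harmony changes under it. Departure: down by step. Metric position: strong.
A prepared dissonance that resolves downward by step — a suspension. (The same figure resolving upward would be a retardation.)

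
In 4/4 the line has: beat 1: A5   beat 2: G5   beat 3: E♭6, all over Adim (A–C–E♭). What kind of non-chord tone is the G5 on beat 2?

The harmony at that moment is A diminished triad (A, C, E♭); G5 is not a chord tone.
It is approached by step down from A5 and left by leap up to E♭6.
Step in, leap out, on a weak beat — an escape tone.

Escape tone.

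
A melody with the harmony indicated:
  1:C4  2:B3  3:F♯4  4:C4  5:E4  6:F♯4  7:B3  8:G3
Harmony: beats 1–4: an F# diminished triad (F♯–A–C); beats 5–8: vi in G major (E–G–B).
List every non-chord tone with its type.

B3 (beat 2) — escape tone; F♯4 (beat 6) — escape tone.

The harmony at that moment is F♯ diminished triad (F♯, A, C); B3 is not a chord tone.
It is approached by step down from C4 and left by leap up to F♯4.
Step in, leap out — an escape tone.
The harmony at that moment is E minor triad (E, G, B); F♯4 is not a chord tone.
It is approached by step up from E4 and left by leap down to B3.
Step in, leap out — an escape tone.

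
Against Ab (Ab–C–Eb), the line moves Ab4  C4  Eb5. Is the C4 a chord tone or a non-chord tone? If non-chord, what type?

Ab major triad contains Ab, C, Eb; C is the third, so it is a chord tone.

Chord tone (the third of Ab major triad).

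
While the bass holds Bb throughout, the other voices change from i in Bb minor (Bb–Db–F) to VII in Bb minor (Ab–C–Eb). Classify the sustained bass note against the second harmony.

Pedal tone (pedal point).

The harmony at that moment is Ab major triad (Ab, C, Eb); Bb is not a chord tone.
It is held over (the same pitch as the preceding Bb) and then sustained as the same pitch into the next harmony.
Sustained through a change of harmony — a pedal tone.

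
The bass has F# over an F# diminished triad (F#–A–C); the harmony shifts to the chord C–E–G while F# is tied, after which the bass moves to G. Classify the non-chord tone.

The harmony at that moment is C major triad (C, E, G); F# is not a chord tone.
It is held over (the same pitch as the preceding F#) and left by step up to G.
Held over from the previous chord and resolving up by step — a retardation.

F# is a retardation.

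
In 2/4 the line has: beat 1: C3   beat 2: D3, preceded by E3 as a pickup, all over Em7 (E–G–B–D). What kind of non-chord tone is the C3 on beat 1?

Appoggiatura.

The harmony at that moment is E minor seventh chord (E, G, B, D); C3 is not a chord tone.
It is approached by leap down from E3 and left by step up to D3.
Leap in, step out, metrically accented — an appoggiatura.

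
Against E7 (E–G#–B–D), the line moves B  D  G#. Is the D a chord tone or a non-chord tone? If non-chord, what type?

E dominant seventh chord contains E, G#, B, D; D is the seventh, so it is a chord tone.

Chord tone (the seventh of E dominant seventh chord).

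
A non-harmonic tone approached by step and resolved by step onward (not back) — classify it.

Approach: by step. Departure: by step, continuing in the same direction.
Stepwise on both sides with no change of direction means the note fills in the space between two different chord tones — a passing tone. (Had it turned back to its starting note it would be a neighbor tone instead.)

Passing tone.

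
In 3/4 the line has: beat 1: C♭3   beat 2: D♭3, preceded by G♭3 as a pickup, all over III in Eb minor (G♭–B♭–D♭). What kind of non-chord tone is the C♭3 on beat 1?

The harmony at that moment is G♭ major triad (G♭, B♭, D♭); C♭3 is not a chord tone.
It is approached by leap down from G♭3 and left by step up to D♭3.
Leap in, step out, metrically accented — an appoggiatura.

Appoggiatura.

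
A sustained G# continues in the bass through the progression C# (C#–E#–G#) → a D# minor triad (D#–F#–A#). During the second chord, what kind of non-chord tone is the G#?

The harmony at that moment is D# minor triad (D#, F#, A#); G# is not a chord tone.
It is held over (the same pitch as the preceding G#) and then sustained as the same pitch into the next harmony.
Sustained through a change of harmony — a pedal tone.

Pedal tone (pedal point).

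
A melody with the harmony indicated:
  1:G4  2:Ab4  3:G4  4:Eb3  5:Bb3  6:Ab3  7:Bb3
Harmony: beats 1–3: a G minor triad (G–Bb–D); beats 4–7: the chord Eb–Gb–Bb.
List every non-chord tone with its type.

Ab4 (beat 2) — neighbor tone; Ab3 (beat 6) — neighbor tone.

The harmony at that moment is G minor triad (G, Bb, D); Ab4 is not a chord tone.
It is approached by step up from G4 and left by step down to G4.
Step away and step back to the same note — a neighbor tone (upper neighbor).
The harmony at that moment is Eb minor triad (Eb, Gb, Bb); Ab3 is not a chord tone.
It is approached by step down from Bb3 and left by step up to Bb3.
Step away and step back to the same note — a neighbor tone (lower neighbor).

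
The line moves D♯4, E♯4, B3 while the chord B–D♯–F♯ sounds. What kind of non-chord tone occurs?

The harmony at that moment is B major triad (B, D♯, F♯); E♯4 is not a chord tone.
It is approached by step up from D♯4 and left by leap down to B3.
Step in, leap out — an escape tone.

E♯4 is an escape tone.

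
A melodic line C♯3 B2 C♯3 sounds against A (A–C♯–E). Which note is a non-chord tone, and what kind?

The harmony at that moment is A major triad (A, C♯, E); B2 is not a chord tone.
It is approached by step down from C♯3 and left by step up to C♯3.
Step away and step back to the same note — a neighbor tone (lower neighbor).

B2 is a neighbor tone.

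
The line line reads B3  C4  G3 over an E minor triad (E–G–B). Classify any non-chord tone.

C4 is an escape tone.

The harmony at that moment is E minor triad (E, G, B); C4 is not a chord tone.
It is approached by step up from B3 and left by leap down to G3.
Step in, leap out — an escape tone.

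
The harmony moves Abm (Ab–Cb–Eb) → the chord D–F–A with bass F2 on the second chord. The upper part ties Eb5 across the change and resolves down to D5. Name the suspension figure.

At the second chord the bass is F2. The suspended Eb5 lies a seventh above the bass; after resolving down by step to D5, the interval above the bass becomes a sixth.
Suspension figures are named by those two intervals: 7–6.

7–6 suspension.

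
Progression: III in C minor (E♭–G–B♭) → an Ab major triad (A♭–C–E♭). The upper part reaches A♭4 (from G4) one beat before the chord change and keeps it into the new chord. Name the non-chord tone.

A♭4 is an anticipation.

The harmony at that moment is E♭ major triad (E♭, G, B♭); A♭4 is not a chord tone.
It is approached by step up from G4 and then sustained as the same pitch into the next harmony.
Arriving early and becoming a chord tone when the harmony changes — an anticipation.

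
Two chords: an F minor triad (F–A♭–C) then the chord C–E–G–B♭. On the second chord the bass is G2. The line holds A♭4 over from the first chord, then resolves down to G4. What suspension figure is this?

9–8 suspension.

At the second chord the bass is G2. The suspended A♭4 lies a ninth above the bass; after resolving down by step to G4, the interval above the bass becomes an octave.
Suspension figures are named by those two intervals: 9–8.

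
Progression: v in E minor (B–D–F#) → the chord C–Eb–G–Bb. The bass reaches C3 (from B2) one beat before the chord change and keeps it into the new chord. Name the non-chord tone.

C3 is an anticipation.

The harmony at that moment is B minor triad (B, D, F#); C3 is not a chord tone.
It is approached by step up from B2 and then sustained as the same pitch into the next harmony.
Arriving early and becoming a chord tone when the harmony changes — an anticipation.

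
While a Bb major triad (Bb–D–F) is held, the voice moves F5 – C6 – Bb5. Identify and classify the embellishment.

C6 is an appoggiatura.

The harmony at that moment is Bb major triad (Bb, D, F); C6 is not a chord tone.
It is approached by leap up from F5 and left by step down to Bb5.
Leap in, step out — an appoggiatura.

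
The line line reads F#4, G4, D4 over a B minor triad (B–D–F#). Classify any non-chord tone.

G4 is an escape tone.

The harmony at that moment is B minor triad (B, D, F#); G4 is not a chord tone.
It is approached by step up from F#4 and left by leap down to D4.
Step in, leap out — an escape tone.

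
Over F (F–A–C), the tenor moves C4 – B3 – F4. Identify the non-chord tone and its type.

B3 is an escape tone.

The harmony at that moment is F major triad (F, A, C); B3 is not a chord tone.
It is approached by step down from C4 and left by leap up to F4.
Step in, leap out — an escape tone.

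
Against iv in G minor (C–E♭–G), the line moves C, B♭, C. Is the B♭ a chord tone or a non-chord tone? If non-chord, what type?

The harmony at that moment is C minor triad (C, E♭, G); B♭ is not a chord tone.
It is approached by step down from C and left by step up to C.
Step away and step back to the same note — a neighbor tone (lower neighbor).

Non-chord tone — a neighbor tone.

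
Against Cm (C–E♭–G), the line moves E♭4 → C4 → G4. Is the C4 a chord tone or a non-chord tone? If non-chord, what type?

C minor triad contains C, E♭, G; C is the root, so it is a chord tone.

Chord tone (the root of C minor triad).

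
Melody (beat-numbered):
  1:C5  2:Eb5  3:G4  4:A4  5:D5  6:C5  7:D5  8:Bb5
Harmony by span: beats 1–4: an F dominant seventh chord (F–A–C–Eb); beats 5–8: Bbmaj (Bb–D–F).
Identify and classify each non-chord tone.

The harmony at that moment is F dominant seventh chord (F, A, C, Eb); G4 is not a chord tone.
It is approached by leap down from Eb5 and left by step up to A4.
Leap in, step out — an appoggiatura.
The harmony at that moment is Bb major triad (Bb, D, F); C5 is not a chord tone.
It is approached by step down from D5 and left by step up to D5.
Step away and step back to the same note — a neighbor tone (lower neighbor).

G4 (beat 3) — appoggiatura; C5 (beat 6) — neighbor tone.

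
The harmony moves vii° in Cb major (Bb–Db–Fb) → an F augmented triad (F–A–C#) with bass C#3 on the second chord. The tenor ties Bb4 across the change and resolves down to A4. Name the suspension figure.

At the second chord the bass is C#3. The suspended Bb4 lies a seventh above the bass; after resolving down by step to A4, the interval above the bass becomes a sixth.
Suspension figures are named by those two intervals: 7–6.

7–6 suspension.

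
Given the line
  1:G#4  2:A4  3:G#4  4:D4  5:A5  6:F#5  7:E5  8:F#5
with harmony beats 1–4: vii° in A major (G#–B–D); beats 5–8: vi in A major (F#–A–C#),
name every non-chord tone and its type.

The harmony at that moment is G# diminished triad (G#, B, D); A4 is not a chord tone.
It is approached by step up from G#4 and left by step down to G#4.
Step away and step back to the same note — a neighbor tone (upper neighbor).
The harmony at that moment is F# minor triad (F#, A, C#); E5 is not a chord tone.
It is approached by step down from F#5 and left by step up to F#5.
Step away and step back to the same note — a neighbor tone (lower neighbor).

A4 (beat 2) — neighbor tone; E5 (beat 7) — neighbor tone.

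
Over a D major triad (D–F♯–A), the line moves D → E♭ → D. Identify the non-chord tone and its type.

E♭ is a neighbor tone.

The harmony at that moment is D major triad (D, F♯, A); E♭ is not a chord tone.
It is approached by step up from D and left by step down to D.
Step away and step back to the same note — a neighbor tone (upper neighbor).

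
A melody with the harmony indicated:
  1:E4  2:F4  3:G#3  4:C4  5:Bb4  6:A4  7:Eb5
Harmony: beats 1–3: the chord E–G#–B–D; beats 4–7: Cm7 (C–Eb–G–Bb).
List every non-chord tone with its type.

The harmony at that moment is E dominant seventh chord (E, G#, B, D); F4 is not a chord tone.
It is approached by step up from E4 and left by leap down to G#3.
Step in, leap out — an escape tone.
The harmony at that moment is C minor seventh chord (C, Eb, G, Bb); A4 is not a chord tone.
It is approached by step down from Bb4 and left by leap up to Eb5.
Step in, leap out — an escape tone.

F4 (beat 2) — escape tone; A4 (beat 6) — escape tone.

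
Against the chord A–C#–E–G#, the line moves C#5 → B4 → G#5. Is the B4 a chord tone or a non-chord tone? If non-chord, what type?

The harmony at that moment is A major seventh chord (A, C#, E, G#); B4 is not a chord tone.
It is approached by step down from C#5 and left by leap up to G#5.
Step in, leap out — an escape tone.

Non-chord tone — an escape tone.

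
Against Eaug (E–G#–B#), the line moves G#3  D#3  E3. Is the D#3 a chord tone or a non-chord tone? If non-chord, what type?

Non-chord tone — an appoggiatura.

The harmony at that moment is E augmented triad (E, G#, B#); D#3 is not a chord tone.
It is approached by leap down from G#3 and left by step up to E3.
Leap in, step out — an appoggiatura.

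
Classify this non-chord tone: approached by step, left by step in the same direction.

Approach: by step. Departure: by step, continuing in the same direction.
Stepwise on both sides with no change of direction means the note fills in the space between two different chord tones — a passing tone. (Had it turned back to its starting note it would be a neighbor tone instead.)

Passing tone.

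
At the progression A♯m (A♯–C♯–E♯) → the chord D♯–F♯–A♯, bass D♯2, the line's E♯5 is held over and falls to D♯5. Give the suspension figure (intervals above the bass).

9–8 suspension.

At the second chord the bass is D♯2. The suspended E♯5 lies a ninth above the bass; after resolving down by step to D♯5, the interval above the bass becomes an octave.
Suspension figures are named by those two intervals: 9–8.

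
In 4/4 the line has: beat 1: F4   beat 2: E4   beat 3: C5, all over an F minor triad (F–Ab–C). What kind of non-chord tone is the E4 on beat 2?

The harmony at that moment is F minor triad (F, Ab, C); E4 is not a chord tone.
It is approached by step down from F4 and left by leap up to C5.
Step in, leap out, on a weak beat — an escape tone.

Escape tone.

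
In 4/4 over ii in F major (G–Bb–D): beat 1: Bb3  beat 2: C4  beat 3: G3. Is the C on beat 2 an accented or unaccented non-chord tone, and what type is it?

Unaccented escape tone.

The harmony at that moment is G minor triad (G, Bb, D); C4 is not a chord tone.
It is approached by step up from Bb3 and left by leap down to G3.
Step in, leap out — an escape tone.
It falls on a weak beat, so it is unaccented.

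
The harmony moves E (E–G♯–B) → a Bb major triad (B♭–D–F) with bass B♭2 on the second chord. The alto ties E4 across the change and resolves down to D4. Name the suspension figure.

At the second chord the bass is B♭2. The suspended E4 lies a fourth above the bass; after resolving down by step to D4, the interval above the bass becomes a third.
Suspension figures are named by those two intervals: 4–3.

4–3 suspension.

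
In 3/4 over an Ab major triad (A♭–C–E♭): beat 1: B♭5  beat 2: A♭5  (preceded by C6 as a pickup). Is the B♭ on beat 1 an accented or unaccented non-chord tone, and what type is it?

Accented passing tone.

The harmony at that moment is A♭ major triad (A♭, C, E♭); B♭5 is not a chord tone.
It is approached by step down from C6 and left by step down to A♭5.
Step in, step out in the same direction — a passing tone.
It falls on the downbeat, so it is accented.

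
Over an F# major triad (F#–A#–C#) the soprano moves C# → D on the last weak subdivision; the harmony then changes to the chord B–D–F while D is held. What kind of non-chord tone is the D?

D is an anticipation.

The harmony at that moment is F# major triad (F#, A#, C#); D is not a chord tone.
It is approached by step up from C# and then sustained as the same pitch into the next harmony.
Arriving early and becoming a chord tone when the harmony changes — an anticipation.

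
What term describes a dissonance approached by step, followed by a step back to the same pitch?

Approach: by step. Departure: by step in the opposite direction, back to the starting pitch.
Stepwise on both sides but reversing to return to the same chord tone — a neighbor tone. (Had it continued onward in the same direction it would be a passing tone instead.)

Neighbor tone.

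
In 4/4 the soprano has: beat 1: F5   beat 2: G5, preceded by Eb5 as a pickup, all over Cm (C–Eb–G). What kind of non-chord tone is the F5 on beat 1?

Passing tone.

The harmony at that moment is C minor triad (C, Eb, G); F5 is not a chord tone.
It is approached by step up from Eb5 and left by step up to G5.
Step in, step out in the same direction — a passing tone.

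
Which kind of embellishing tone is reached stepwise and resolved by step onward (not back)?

Approach: by step. Departure: by step, continuing in the same direction.
Stepwise on both sides with no change of direction means the note fills in the space between two different chord tones — a passing tone. (Had it turned back to its starting note it would be a neighbor tone instead.)

Passing tone.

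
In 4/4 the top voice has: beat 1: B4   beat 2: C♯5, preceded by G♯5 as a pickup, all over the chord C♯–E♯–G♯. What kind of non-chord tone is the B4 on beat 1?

Appoggiatura.

The harmony at that moment is C♯ major triad (C♯, E♯, G♯); B4 is not a chord tone.
It is approached by leap down from G♯5 and left by step up to C♯5.
Leap in, step out, metrically accented — an appoggiatura.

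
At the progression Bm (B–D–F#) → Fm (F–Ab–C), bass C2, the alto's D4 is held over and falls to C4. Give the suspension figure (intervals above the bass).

At the second chord the bass is C2. The suspended D4 lies a ninth above the bass; after resolving down by step to C4, the interval above the bass becomes an octave.
Suspension figures are named by those two intervals: 9–8.

9–8 suspension.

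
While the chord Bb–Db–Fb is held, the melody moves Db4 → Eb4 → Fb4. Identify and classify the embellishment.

Eb4 is a passing tone.

The harmony at that moment is Bb diminished triad (Bb, Db, Fb); Eb4 is not a chord tone.
It is approached by step up from Db4 and left by step up to Fb4.
Step in, step out in the same direction — a passing tone.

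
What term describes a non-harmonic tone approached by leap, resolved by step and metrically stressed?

Approach: by leap. Departure: by step. Metric position: strong.
Leap in, step out, in a metrically strong position — an appoggiatura. (It is the mirror image of the escape tone, which steps in and leaps out from a weak position.)

Appoggiatura.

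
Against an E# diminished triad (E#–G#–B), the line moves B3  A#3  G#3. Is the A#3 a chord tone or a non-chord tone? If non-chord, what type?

Non-chord tone — a passing tone.

The harmony at that moment is E# diminished triad (E#, G#, B); A#3 is not a chord tone.
It is approached by step down from B3 and left by step down to G#3.
Step in, step out in the same direction — a passing tone.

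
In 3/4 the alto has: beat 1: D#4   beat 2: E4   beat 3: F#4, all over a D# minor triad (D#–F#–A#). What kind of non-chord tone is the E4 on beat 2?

The harmony at that moment is D# minor triad (D#, F#, A#); E4 is not a chord tone.
It is approached by step up from D#4 and left by step up to F#4.
Step in, step out in the same direction — a passing tone.

Passing tone.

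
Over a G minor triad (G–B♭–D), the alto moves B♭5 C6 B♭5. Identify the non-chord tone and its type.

C6 is a neighbor tone.

The harmony at that moment is G minor triad (G, B♭, D); C6 is not a chord tone.
It is approached by step up from B♭5 and left by step down to B♭5.
Step away and step back to the same note — a neighbor tone (upper neighbor).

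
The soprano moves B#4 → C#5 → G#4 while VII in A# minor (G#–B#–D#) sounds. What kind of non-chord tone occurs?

The harmony at that moment is G# major triad (G#, B#, D#); C#5 is not a chord tone.
It is approached by step up from B#4 and left by leap down to G#4.
Step in, leap out — an escape tone.

C#5 is an escape tone.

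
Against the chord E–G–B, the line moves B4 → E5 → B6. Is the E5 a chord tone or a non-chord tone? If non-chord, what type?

E minor triad contains E, G, B; E is the root, so it is a chord tone.

Chord tone (the root of E minor triad).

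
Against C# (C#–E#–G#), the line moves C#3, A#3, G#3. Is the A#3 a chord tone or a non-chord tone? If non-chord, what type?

The harmony at that moment is C# major triad (C#, E#, G#); A#3 is not a chord tone.
It is approached by leap up from C#3 and left by step down to G#3.
Leap in, step out — an appoggiatura.

Non-chord tone — an appoggiatura.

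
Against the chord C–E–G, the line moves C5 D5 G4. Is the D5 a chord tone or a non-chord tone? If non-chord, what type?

Non-chord tone — an escape tone.

The harmony at that moment is C major triad (C, E, G); D5 is not a chord tone.
It is approached by step up from C5 and left by leap down to G4.
Step in, leap out — an escape tone.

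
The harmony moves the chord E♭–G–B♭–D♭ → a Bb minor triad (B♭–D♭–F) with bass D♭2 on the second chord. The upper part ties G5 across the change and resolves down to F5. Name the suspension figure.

4–3 suspension.

At the second chord the bass is D♭2. The suspended G5 lies a fourth above the bass; after resolving down by step to F5, the interval above the bass becomes a third.
Suspension figures are named by those two intervals: 4–3.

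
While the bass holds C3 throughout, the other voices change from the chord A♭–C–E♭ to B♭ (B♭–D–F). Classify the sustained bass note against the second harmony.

The harmony at that moment is B♭ major triad (B♭, D, F); C3 is not a chord tone.
It is held over (the same pitch as the preceding C3) and then sustained as the same pitch into the next harmony.
Sustained through a change of harmony — a pedal tone.

Pedal tone (pedal point).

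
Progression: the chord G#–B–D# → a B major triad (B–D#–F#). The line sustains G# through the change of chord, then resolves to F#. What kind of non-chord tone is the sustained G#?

G# is a suspension.

The harmony at that moment is B major triad (B, D#, F#); G# is not a chord tone.
It is held over (the same pitch as the preceding G#) and left by step down to F#.
Held over from the previous chord and resolving down by step — a suspension.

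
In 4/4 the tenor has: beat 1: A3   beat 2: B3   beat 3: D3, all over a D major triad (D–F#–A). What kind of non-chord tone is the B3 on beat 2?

Escape tone.

The harmony at that moment is D major triad (D, F#, A); B3 is not a chord tone.
It is approached by step up from A3 and left by leap down to D3.
Step in, leap out, on a weak beat — an escape tone.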